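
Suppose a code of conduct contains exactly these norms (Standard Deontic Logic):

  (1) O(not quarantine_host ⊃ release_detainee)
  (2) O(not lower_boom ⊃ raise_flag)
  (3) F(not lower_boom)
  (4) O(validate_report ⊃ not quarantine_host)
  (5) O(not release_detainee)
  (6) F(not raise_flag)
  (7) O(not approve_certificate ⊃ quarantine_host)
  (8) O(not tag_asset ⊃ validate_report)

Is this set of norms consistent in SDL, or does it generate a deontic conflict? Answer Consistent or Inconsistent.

Premise 2 is O(not lower_boom ⊃ raise_flag); even if O(raise_flag) held, inferring O(not lower_boom) would be affirming the consequent — invalid.
So O(not lower_boom) is not derivable, and the apparent clash with O(lower_boom) does not arise.
A world satisfying every obligation exists (e.g. approve_certificate=false, lower_boom=true, quarantine_host=true, raise_flag=true, release_detainee=false, tag_asset=true, validate_report=false); no atom is both obligatory and forbidden, so the set is consistent.

Consistent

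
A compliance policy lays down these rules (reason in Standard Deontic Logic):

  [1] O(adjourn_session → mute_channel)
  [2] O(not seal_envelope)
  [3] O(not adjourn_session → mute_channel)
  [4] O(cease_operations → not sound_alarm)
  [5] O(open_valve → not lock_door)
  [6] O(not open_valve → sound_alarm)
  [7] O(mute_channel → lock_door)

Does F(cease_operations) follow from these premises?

Yes

By case analysis on adjourn_session: premise 1 gives O(adjourn_session → mute_channel) and premise 3 gives O(not adjourn_session → mute_channel), so O(mute_channel) either way.
Premise 7 is O(mute_channel → lock_door); since O(mute_channel), deontic closure gives O(lock_door).
Premise 5, O(open_valve → not lock_door), contraposes to O(lock_door → not open_valve); with O(lock_door) we get O(not open_valve).
From O(not open_valve) and premise 6, O(not open_valve → sound_alarm), we obtain O(sound_alarm).
Premise 4, O(cease_operations → not sound_alarm), contraposes to O(sound_alarm → not cease_operations); with O(sound_alarm) we get O(not cease_operations).
Premise 2 does not contribute to this derivation.
So O(not cease_operations) holds, i.e. F(cease_operations). The claim follows.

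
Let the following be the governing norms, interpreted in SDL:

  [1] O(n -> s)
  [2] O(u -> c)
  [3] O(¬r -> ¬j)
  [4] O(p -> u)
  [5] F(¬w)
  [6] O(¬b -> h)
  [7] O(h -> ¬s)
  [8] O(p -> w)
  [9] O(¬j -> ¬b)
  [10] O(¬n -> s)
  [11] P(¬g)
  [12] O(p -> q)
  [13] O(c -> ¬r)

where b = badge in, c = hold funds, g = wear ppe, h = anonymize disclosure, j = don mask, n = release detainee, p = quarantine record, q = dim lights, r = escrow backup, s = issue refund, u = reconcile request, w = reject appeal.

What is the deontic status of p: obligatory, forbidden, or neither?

Forbidden

By case analysis on n: premise 1 gives O(n -> s) and premise 10 gives O(¬n -> s), so O(s) either way.
Premise 7, O(h -> ¬s), contraposes to O(s -> ¬h); with O(s) we get O(¬h).
Premise 6 is O(¬b -> h); contrapositively O(¬h -> b). Since O(¬h) holds, K gives O(b).
Premise 9, O(¬j -> ¬b), contraposes to O(b -> j); with O(b) we get O(j).
Premise 3 is O(¬r -> ¬j); contrapositively O(j -> r). Since O(j) holds, K gives O(r).
Premise 13 is O(c -> ¬r); contrapositively O(r -> ¬c). Since O(r) holds, K gives O(¬c).
Premise 2 is O(u -> c); contrapositively O(¬c -> ¬u). Since O(¬c) holds, K gives O(¬u).
The contrapositive of premise 4 (O(p -> u)) is O(¬u -> ¬p), and O(¬u) is already established, so O(¬p).
Premises 5, 8, 11, 12 do not contribute to this derivation.
Thus O(¬p), which is F(p): p is forbidden.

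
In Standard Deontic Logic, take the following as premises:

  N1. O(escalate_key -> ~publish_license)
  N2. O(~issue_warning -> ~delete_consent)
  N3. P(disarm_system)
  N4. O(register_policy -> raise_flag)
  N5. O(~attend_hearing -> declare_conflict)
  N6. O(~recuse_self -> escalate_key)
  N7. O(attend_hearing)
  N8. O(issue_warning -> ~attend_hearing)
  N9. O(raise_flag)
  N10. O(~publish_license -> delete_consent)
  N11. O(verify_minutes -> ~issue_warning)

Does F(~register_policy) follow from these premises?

No

Premise 4 is O(register_policy -> raise_flag); even if O(raise_flag) held, inferring O(register_policy) would be affirming the consequent — invalid.
No other premise forces O(register_policy). An ideal world satisfying every premise can still have ~register_policy true, so F(~register_policy) is not derivable.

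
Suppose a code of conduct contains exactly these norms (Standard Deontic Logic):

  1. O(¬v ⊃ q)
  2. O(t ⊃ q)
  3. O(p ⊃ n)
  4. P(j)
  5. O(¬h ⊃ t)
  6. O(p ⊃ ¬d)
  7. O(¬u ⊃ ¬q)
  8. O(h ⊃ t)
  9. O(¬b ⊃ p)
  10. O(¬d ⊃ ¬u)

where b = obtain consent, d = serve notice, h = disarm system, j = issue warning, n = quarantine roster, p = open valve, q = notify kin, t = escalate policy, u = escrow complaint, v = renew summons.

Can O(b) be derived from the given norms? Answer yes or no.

Yes

By case analysis on h: premise 8 gives O(h ⊃ t) and premise 5 gives O(¬h ⊃ t), so O(t) either way.
From O(t) and premise 2, O(t ⊃ q), we obtain O(q).
Premise 7, O(¬u ⊃ ¬q), contraposes to O(q ⊃ u); with O(q) we get O(u).
Premise 10 is O(¬d ⊃ ¬u); contrapositively O(u ⊃ d). Since O(u) holds, K gives O(d).
The contrapositive of premise 6 (O(p ⊃ ¬d)) is O(d ⊃ ¬p), and O(d) is already established, so O(¬p).
Premise 9 is O(¬b ⊃ p); contrapositively O(¬p ⊃ b). Since O(¬p) holds, K gives O(b).
Premises 1, 3, 4 do not contribute to this derivation.
So O(b) follows.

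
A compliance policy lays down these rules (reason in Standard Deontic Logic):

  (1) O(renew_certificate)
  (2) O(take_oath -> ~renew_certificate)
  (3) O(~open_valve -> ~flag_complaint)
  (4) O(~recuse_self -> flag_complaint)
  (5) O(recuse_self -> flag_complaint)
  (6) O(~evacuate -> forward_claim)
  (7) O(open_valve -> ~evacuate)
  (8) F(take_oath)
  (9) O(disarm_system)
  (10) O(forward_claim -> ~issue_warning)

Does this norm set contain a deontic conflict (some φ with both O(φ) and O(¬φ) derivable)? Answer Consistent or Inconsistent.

Consistent

Premise 2 is O(take_oath -> ~renew_certificate), but O(take_oath) is not derivable from the premises, so it does not yield O(~renew_certificate).
So O(~renew_certificate) is not derivable, and the apparent clash with O(renew_certificate) does not arise.
A world satisfying every obligation exists (e.g. disarm_system=true, evacuate=false, flag_complaint=true, forward_claim=true, issue_warning=false, open_valve=true, recuse_self=false, renew_certificate=true, take_oath=false); no atom is both obligatory and forbidden, so the set is consistent.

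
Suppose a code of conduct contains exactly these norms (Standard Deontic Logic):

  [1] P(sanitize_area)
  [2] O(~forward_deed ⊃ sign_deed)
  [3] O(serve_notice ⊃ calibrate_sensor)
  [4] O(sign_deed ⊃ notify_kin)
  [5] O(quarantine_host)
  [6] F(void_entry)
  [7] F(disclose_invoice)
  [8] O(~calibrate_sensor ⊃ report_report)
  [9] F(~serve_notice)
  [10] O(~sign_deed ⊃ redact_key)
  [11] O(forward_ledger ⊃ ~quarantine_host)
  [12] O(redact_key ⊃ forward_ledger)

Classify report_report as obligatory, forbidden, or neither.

Premise 8 is O(~calibrate_sensor ⊃ report_report), but O(~calibrate_sensor) is not derivable from the premises, so it does not yield O(report_report).
No premise or chain of K-axiom applications forces O(report_report), and none forces O(~report_report). So report_report is neither obligatory nor forbidden under these norms.

Neither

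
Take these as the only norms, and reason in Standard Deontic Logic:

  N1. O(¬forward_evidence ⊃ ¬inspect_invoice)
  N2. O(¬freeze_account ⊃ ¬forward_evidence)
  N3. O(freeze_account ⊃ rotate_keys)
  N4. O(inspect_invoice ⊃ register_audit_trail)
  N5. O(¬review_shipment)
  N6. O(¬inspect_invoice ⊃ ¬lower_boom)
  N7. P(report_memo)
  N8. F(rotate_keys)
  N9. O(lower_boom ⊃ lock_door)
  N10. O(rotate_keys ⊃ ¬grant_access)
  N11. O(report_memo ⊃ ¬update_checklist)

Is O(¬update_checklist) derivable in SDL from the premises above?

No

Premise 11 is O(report_memo ⊃ ¬update_checklist), but O(report_memo) is not derivable from the premises (the permission P(report_memo) asserts only ¬O(¬report_memo), not O(report_memo)), so it does not yield O(¬update_checklist).
No other premise forces O(¬update_checklist). An ideal world satisfying every premise can still have ¬update_checklist false, so O(¬update_checklist) is not derivable.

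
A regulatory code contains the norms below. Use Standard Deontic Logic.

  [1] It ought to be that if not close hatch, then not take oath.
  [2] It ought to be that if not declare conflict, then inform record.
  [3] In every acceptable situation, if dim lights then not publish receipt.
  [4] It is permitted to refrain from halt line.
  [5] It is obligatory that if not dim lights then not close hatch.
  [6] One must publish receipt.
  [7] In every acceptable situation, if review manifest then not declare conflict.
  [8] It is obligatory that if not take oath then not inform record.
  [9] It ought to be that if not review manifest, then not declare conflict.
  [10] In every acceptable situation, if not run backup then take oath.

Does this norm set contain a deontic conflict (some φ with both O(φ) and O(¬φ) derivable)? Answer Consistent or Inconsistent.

Inconsistent

Premises 7 and 9 cover both cases: O(review_manifest → ¬declare_conflict) and O(¬review_manifest → ¬declare_conflict). Since review_manifest ∨ ¬review_manifest is a tautology, O(¬declare_conflict) follows.
From O(¬declare_conflict) and premise 2, O(¬declare_conflict → inform_record), we obtain O(inform_record).
Premise 8 is O(¬take_oath → ¬inform_record); contrapositively O(inform_record → take_oath). Since O(inform_record) holds, K gives O(take_oath).
The contrapositive of premise 1 (O(¬close_hatch → ¬take_oath)) is O(take_oath → close_hatch), and O(take_oath) is already established, so O(close_hatch).
The contrapositive of premise 5 (O(¬dim_lights → ¬close_hatch)) is O(close_hatch → dim_lights), and O(close_hatch) is already established, so O(dim_lights).
From O(dim_lights) and premise 3, O(dim_lights → ¬publish_receipt), we obtain O(¬publish_receipt).
But premise 6 directly asserts O(publish_receipt).
We now have both O(¬publish_receipt) and O(publish_receipt) — publish_receipt is simultaneously obligatory and forbidden, violating the D-axiom.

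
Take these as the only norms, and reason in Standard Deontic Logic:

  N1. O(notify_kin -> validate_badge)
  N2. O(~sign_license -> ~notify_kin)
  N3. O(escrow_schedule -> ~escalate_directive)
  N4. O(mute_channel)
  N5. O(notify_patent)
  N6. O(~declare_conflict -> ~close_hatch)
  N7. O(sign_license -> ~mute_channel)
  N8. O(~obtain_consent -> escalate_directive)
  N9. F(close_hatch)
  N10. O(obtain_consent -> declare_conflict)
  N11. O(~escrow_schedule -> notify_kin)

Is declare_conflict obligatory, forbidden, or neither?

Premise 4 states O(mute_channel) outright.
Premise 7 is O(sign_license -> ~mute_channel); contrapositively O(mute_channel -> ~sign_license). Since O(mute_channel) holds, K gives O(~sign_license).
From O(~sign_license) and premise 2, O(~sign_license -> ~notify_kin), we obtain O(~notify_kin).
The contrapositive of premise 11 (O(~escrow_schedule -> notify_kin)) is O(~notify_kin -> escrow_schedule), and O(~notify_kin) is already established, so O(escrow_schedule).
Applying K to premise 3 (O(escrow_schedule -> ~escalate_directive)) and O(escrow_schedule) yields O(~escalate_directive).
Premise 8, O(~obtain_consent -> escalate_directive), contraposes to O(~escalate_directive -> obtain_consent); with O(~escalate_directive) we get O(obtain_consent).
From O(obtain_consent) and premise 10, O(obtain_consent -> declare_conflict), we obtain O(declare_conflict).
Premises 1, 5, 6, 9 do not contribute to this derivation.
Hence declare_conflict is obligatory.

Obligatory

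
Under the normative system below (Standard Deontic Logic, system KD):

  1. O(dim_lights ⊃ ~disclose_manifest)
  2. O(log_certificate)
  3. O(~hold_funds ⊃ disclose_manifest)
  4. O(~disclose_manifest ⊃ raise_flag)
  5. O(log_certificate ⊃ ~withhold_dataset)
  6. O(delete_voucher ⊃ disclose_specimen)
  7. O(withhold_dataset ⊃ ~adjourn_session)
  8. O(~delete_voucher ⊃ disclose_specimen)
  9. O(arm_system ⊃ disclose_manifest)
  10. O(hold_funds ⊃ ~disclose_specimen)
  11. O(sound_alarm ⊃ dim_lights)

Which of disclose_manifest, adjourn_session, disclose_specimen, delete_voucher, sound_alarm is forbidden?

Premises 6 and 8 cover both cases: O(delete_voucher ⊃ disclose_specimen) and O(~delete_voucher ⊃ disclose_specimen). Since delete_voucher ∨ ~delete_voucher is a tautology, O(disclose_specimen) follows.
The contrapositive of premise 10 (O(hold_funds ⊃ ~disclose_specimen)) is O(disclose_specimen ⊃ ~hold_funds), and O(disclose_specimen) is already established, so O(~hold_funds).
From O(~hold_funds) and premise 3, O(~hold_funds ⊃ disclose_manifest), we obtain O(disclose_manifest).
The contrapositive of premise 1 (O(dim_lights ⊃ ~disclose_manifest)) is O(disclose_manifest ⊃ ~dim_lights), and O(disclose_manifest) is already established, so O(~dim_lights).
The contrapositive of premise 11 (O(sound_alarm ⊃ dim_lights)) is O(~dim_lights ⊃ ~sound_alarm), and O(~dim_lights) is already established, so O(~sound_alarm).
So O(~sound_alarm) holds, i.e. sound_alarm is forbidden. None of the other listed options is forbidden under the premises.

sound_alarm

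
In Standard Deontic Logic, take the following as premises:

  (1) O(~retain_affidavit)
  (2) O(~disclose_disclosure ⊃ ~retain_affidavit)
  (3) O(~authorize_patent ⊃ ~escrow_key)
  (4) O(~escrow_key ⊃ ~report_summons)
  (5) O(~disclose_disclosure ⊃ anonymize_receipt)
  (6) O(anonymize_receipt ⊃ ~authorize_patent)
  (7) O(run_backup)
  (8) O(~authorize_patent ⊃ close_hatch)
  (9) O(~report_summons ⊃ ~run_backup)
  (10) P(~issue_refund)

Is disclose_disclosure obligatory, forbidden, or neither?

Premise 7 gives O(run_backup).
Premise 9, O(~report_summons ⊃ ~run_backup), contraposes to O(run_backup ⊃ report_summons); with O(run_backup) we get O(report_summons).
Premise 4 is O(~escrow_key ⊃ ~report_summons); contrapositively O(report_summons ⊃ escrow_key). Since O(report_summons) holds, K gives O(escrow_key).
Premise 3 is O(~authorize_patent ⊃ ~escrow_key); contrapositively O(escrow_key ⊃ authorize_patent). Since O(escrow_key) holds, K gives O(authorize_patent).
The contrapositive of premise 6 (O(anonymize_receipt ⊃ ~authorize_patent)) is O(authorize_patent ⊃ ~anonymize_receipt), and O(authorize_patent) is already established, so O(~anonymize_receipt).
Premise 5, O(~disclose_disclosure ⊃ anonymize_receipt), contraposes to O(~anonymize_receipt ⊃ disclose_disclosure); with O(~anonymize_receipt) we get O(disclose_disclosure).
Premises 1, 2, 8, 10 do not contribute to this derivation.
Hence disclose_disclosure is obligatory.

Obligatory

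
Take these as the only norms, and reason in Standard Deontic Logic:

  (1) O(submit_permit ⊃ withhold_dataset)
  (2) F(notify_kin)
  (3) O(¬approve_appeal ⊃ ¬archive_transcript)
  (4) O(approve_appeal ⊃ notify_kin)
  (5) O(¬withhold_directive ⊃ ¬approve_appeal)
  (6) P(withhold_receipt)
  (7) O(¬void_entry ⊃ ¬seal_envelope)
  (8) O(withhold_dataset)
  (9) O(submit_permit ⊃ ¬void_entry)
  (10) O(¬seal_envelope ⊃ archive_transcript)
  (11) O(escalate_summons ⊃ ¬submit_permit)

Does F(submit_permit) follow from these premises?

F(notify_kin) at premise 2 means O(¬notify_kin).
Premise 4 is O(approve_appeal ⊃ notify_kin); contrapositively O(¬notify_kin ⊃ ¬approve_appeal). Since O(¬notify_kin) holds, K gives O(¬approve_appeal).
Premise 3 is O(¬approve_appeal ⊃ ¬archive_transcript); since O(¬approve_appeal), deontic closure gives O(¬archive_transcript).
The contrapositive of premise 10 (O(¬seal_envelope ⊃ archive_transcript)) is O(¬archive_transcript ⊃ seal_envelope), and O(¬archive_transcript) is already established, so O(seal_envelope).
Premise 7, O(¬void_entry ⊃ ¬seal_envelope), contraposes to O(seal_envelope ⊃ void_entry); with O(seal_envelope) we get O(void_entry).
Premise 9 is O(submit_permit ⊃ ¬void_entry); contrapositively O(void_entry ⊃ ¬submit_permit). Since O(void_entry) holds, K gives O(¬submit_permit).
Premises 1, 5, 6, 8, 11 do not contribute to this derivation.
So O(¬submit_permit) holds, i.e. F(submit_permit). The claim follows.

Yes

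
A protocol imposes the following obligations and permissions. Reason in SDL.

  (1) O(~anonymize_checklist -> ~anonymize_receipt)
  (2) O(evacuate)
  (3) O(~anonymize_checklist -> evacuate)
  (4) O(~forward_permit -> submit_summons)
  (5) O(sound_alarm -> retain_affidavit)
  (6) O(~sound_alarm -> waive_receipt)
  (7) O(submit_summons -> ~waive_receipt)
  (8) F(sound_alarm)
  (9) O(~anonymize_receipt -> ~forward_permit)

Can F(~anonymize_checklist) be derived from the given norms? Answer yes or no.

F(sound_alarm) at premise 8 means O(~sound_alarm).
Applying K to premise 6 (O(~sound_alarm -> waive_receipt)) and O(~sound_alarm) yields O(waive_receipt).
Premise 7 is O(submit_summons -> ~waive_receipt); contrapositively O(waive_receipt -> ~submit_summons). Since O(waive_receipt) holds, K gives O(~submit_summons).
Premise 4 is O(~forward_permit -> submit_summons); contrapositively O(~submit_summons -> forward_permit). Since O(~submit_summons) holds, K gives O(forward_permit).
Premise 9 is O(~anonymize_receipt -> ~forward_permit); contrapositively O(forward_permit -> anonymize_receipt). Since O(forward_permit) holds, K gives O(anonymize_receipt).
Premise 1 is O(~anonymize_checklist -> ~anonymize_receipt); contrapositively O(anonymize_receipt -> anonymize_checklist). Since O(anonymize_receipt) holds, K gives O(anonymize_checklist).
Premises 2, 3, 5 do not contribute to this derivation.
So O(anonymize_checklist) holds, i.e. F(~anonymize_checklist). The claim follows.

Yes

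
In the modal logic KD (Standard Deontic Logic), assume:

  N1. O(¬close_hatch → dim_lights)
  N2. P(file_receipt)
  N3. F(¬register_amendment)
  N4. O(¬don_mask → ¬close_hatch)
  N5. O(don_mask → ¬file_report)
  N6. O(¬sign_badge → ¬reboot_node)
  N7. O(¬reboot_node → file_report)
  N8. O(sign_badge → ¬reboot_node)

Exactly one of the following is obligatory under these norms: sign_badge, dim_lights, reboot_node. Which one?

Premises 8 and 6 are O(sign_badge → ¬reboot_node) and O(¬sign_badge → ¬reboot_node); every ideal world satisfies sign_badge or ¬sign_badge, so in either case ¬reboot_node holds — hence O(¬reboot_node).
Premise 7 is O(¬reboot_node → file_report); since O(¬reboot_node), deontic closure gives O(file_report).
Premise 5 is O(don_mask → ¬file_report); contrapositively O(file_report → ¬don_mask). Since O(file_report) holds, K gives O(¬don_mask).
With premise 4, O(¬don_mask → ¬close_hatch), the K-axiom yields O(¬close_hatch).
From O(¬close_hatch) and premise 1, O(¬close_hatch → dim_lights), we obtain O(dim_lights).
So O(dim_lights) holds — dim_lights is obligatory. None of the other listed options is made obligatory by any chain of premises.

dim_lights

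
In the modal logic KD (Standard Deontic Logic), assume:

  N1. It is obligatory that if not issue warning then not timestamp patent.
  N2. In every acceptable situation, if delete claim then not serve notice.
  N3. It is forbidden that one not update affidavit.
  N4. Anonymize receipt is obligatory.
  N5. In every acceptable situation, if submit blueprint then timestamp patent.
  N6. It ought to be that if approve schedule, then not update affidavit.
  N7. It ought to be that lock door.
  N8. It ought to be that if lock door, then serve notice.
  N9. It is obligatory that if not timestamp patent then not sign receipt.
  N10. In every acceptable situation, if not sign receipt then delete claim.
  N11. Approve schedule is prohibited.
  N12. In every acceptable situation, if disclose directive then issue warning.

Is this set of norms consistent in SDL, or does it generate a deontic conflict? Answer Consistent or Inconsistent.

Premise 6 is O(approve_schedule → ¬update_affidavit), but O(approve_schedule) is not derivable from the premises, so it does not yield O(¬update_affidavit).
So O(¬update_affidavit) is not derivable, and the apparent clash with O(update_affidavit) does not arise.
A world satisfying every obligation exists (e.g. anonymize_receipt=true, approve_schedule=false, delete_claim=false, disclose_directive=false, issue_warning=true, lock_door=true, serve_notice=true, sign_receipt=true, submit_blueprint=false, timestamp_patent=true, update_affidavit=true); no atom is both obligatory and forbidden, so the set is consistent.

Consistent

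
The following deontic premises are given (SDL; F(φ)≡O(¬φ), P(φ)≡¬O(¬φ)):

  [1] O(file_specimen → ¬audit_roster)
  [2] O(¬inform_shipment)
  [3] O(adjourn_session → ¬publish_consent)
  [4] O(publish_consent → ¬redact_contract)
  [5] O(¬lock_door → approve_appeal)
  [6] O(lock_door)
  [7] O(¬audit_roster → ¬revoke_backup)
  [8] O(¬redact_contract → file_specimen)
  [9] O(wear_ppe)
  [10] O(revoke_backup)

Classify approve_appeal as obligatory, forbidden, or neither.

Premise 5 is O(¬lock_door → approve_appeal), but O(¬lock_door) is not derivable from the premises, so it does not yield O(approve_appeal).
No premise or chain of K-axiom applications forces O(approve_appeal), and none forces O(¬approve_appeal). So approve_appeal is neither obligatory nor forbidden under these norms.

Neither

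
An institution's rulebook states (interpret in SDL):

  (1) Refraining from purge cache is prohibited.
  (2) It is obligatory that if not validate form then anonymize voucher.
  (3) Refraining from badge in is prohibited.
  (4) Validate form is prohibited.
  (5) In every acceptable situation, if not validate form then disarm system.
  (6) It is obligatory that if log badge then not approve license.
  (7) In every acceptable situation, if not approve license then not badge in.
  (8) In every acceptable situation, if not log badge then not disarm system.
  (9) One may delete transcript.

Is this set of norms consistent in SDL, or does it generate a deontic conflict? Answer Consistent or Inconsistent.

Premise 3, F(¬badge_in), is equivalent to O(badge_in).
The contrapositive of premise 7 (O(¬approve_license → ¬badge_in)) is O(badge_in → approve_license), and O(badge_in) is already established, so O(approve_license).
Premise 6, O(log_badge → ¬approve_license), contraposes to O(approve_license → ¬log_badge); with O(approve_license) we get O(¬log_badge).
Premise 8 is O(¬log_badge → ¬disarm_system); since O(¬log_badge), deontic closure gives O(¬disarm_system).
Premise 5 is O(¬validate_form → disarm_system); contrapositively O(¬disarm_system → validate_form). Since O(¬disarm_system) holds, K gives O(validate_form).
But premise 4, F(validate_form), means O(¬validate_form).
We now have both O(validate_form) and O(¬validate_form) — validate_form is simultaneously obligatory and forbidden, violating the D-axiom.

Inconsistent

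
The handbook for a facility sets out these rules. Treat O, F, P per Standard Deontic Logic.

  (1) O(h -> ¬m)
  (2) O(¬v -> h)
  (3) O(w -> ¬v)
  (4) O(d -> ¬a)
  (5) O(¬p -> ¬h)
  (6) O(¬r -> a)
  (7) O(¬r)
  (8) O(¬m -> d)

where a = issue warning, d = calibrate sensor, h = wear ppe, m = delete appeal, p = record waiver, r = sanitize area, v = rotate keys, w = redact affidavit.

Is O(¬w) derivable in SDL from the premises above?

Yes

From premise 7 we have O(¬r).
With premise 6, O(¬r -> a), the K-axiom yields O(a).
Premise 4, O(d -> ¬a), contraposes to O(a -> ¬d); with O(a) we get O(¬d).
The contrapositive of premise 8 (O(¬m -> d)) is O(¬d -> m), and O(¬d) is already established, so O(m).
Premise 1 is O(h -> ¬m); contrapositively O(m -> ¬h). Since O(m) holds, K gives O(¬h).
Premise 2, O(¬v -> h), contraposes to O(¬h -> v); with O(¬h) we get O(v).
The contrapositive of premise 3 (O(w -> ¬v)) is O(v -> ¬w), and O(v) is already established, so O(¬w).
Premise 5 does not contribute to this derivation.
So O(¬w) follows.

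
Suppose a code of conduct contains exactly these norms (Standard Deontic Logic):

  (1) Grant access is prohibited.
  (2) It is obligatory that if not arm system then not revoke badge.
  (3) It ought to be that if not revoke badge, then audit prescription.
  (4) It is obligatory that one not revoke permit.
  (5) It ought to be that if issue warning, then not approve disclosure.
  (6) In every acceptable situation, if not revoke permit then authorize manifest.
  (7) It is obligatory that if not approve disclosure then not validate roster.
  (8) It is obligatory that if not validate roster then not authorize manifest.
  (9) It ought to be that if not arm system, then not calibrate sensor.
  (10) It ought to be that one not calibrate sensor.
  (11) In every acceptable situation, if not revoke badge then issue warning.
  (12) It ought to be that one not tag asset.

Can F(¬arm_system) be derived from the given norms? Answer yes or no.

Premise 4 states O(¬revoke_permit) outright.
Premise 6 is O(¬revoke_permit → authorize_manifest); since O(¬revoke_permit), deontic closure gives O(authorize_manifest).
The contrapositive of premise 8 (O(¬validate_roster → ¬authorize_manifest)) is O(authorize_manifest → validate_roster), and O(authorize_manifest) is already established, so O(validate_roster).
Premise 7, O(¬approve_disclosure → ¬validate_roster), contraposes to O(validate_roster → approve_disclosure); with O(validate_roster) we get O(approve_disclosure).
Premise 5, O(issue_warning → ¬approve_disclosure), contraposes to O(approve_disclosure → ¬issue_warning); with O(approve_disclosure) we get O(¬issue_warning).
The contrapositive of premise 11 (O(¬revoke_badge → issue_warning)) is O(¬issue_warning → revoke_badge), and O(¬issue_warning) is already established, so O(revoke_badge).
Premise 2, O(¬arm_system → ¬revoke_badge), contraposes to O(revoke_badge → arm_system); with O(revoke_badge) we get O(arm_system).
Premises 1, 3, 9, 10, 12 do not contribute to this derivation.
So O(arm_system) holds, i.e. F(¬arm_system). The claim follows.

Yes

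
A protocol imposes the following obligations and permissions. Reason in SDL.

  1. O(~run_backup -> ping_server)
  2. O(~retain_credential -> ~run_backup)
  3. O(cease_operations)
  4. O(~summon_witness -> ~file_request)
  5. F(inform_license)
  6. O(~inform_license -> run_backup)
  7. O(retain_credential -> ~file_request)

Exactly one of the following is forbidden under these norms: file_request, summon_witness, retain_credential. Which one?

Premise 5, F(inform_license), is equivalent to O(~inform_license).
Applying K to premise 6 (O(~inform_license -> run_backup)) and O(~inform_license) yields O(run_backup).
The contrapositive of premise 2 (O(~retain_credential -> ~run_backup)) is O(run_backup -> retain_credential), and O(run_backup) is already established, so O(retain_credential).
Premise 7 is O(retain_credential -> ~file_request); since O(retain_credential), deontic closure gives O(~file_request).
So O(~file_request) holds, i.e. file_request is forbidden. None of the other listed options is forbidden under the premises.

file_request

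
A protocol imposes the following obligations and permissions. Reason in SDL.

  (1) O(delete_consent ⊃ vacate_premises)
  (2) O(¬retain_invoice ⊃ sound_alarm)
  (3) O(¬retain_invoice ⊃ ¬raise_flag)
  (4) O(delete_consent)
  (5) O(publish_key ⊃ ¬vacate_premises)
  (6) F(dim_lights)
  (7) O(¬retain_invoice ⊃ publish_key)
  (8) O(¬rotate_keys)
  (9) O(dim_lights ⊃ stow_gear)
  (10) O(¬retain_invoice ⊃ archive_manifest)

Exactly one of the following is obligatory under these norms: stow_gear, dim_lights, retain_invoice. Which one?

Premise 4 states O(delete_consent) outright.
Applying K to premise 1 (O(delete_consent ⊃ vacate_premises)) and O(delete_consent) yields O(vacate_premises).
The contrapositive of premise 5 (O(publish_key ⊃ ¬vacate_premises)) is O(vacate_premises ⊃ ¬publish_key), and O(vacate_premises) is already established, so O(¬publish_key).
The contrapositive of premise 7 (O(¬retain_invoice ⊃ publish_key)) is O(¬publish_key ⊃ retain_invoice), and O(¬publish_key) is already established, so O(retain_invoice).
So O(retain_invoice) holds — retain_invoice is obligatory. None of the other listed options is made obligatory by any chain of premises.

retain_invoice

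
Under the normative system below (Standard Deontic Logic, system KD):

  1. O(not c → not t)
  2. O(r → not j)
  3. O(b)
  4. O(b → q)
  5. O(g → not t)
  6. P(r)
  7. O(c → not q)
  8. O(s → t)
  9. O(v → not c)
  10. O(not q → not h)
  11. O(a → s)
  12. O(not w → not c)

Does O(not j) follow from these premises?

No

Premise 2 is O(r → not j), but O(r) is not derivable from the premises (the permission P(r) asserts only not O(not r), not O(r)), so it does not yield O(not j).
No other premise forces O(not j). An ideal world satisfying every premise can still have not j false, so O(not j) is not derivable.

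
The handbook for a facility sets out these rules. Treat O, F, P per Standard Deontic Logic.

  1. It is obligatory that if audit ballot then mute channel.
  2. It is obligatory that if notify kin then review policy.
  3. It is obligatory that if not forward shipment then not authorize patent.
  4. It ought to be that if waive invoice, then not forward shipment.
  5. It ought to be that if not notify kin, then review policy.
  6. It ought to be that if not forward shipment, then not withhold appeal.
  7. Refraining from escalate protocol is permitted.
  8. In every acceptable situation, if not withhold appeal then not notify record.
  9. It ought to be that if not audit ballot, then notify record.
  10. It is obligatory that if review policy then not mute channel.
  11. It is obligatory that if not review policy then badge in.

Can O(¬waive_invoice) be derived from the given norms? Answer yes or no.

Yes

By case analysis on ¬notify_kin: premise 5 gives O(¬notify_kin → review_policy) and premise 2 gives O(notify_kin → review_policy), so O(review_policy) either way.
Applying K to premise 10 (O(review_policy → ¬mute_channel)) and O(review_policy) yields O(¬mute_channel).
Premise 1, O(audit_ballot → mute_channel), contraposes to O(¬mute_channel → ¬audit_ballot); with O(¬mute_channel) we get O(¬audit_ballot).
With premise 9, O(¬audit_ballot → notify_record), the K-axiom yields O(notify_record).
The contrapositive of premise 8 (O(¬withhold_appeal → ¬notify_record)) is O(notify_record → withhold_appeal), and O(notify_record) is already established, so O(withhold_appeal).
The contrapositive of premise 6 (O(¬forward_shipment → ¬withhold_appeal)) is O(withhold_appeal → forward_shipment), and O(withhold_appeal) is already established, so O(forward_shipment).
Premise 4 is O(waive_invoice → ¬forward_shipment); contrapositively O(forward_shipment → ¬waive_invoice). Since O(forward_shipment) holds, K gives O(¬waive_invoice).
Premises 3, 7, 11 do not contribute to this derivation.
So O(¬waive_invoice) follows.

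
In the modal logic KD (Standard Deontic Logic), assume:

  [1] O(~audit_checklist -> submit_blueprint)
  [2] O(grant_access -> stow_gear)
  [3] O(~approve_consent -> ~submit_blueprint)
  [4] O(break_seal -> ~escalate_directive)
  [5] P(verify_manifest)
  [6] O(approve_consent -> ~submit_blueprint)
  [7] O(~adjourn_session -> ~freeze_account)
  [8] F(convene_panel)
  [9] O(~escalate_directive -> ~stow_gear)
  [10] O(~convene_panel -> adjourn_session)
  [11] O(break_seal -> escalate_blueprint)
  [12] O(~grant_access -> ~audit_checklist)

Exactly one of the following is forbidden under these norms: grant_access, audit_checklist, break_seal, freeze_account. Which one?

break_seal

By case analysis on approve_consent: premise 6 gives O(approve_consent -> ~submit_blueprint) and premise 3 gives O(~approve_consent -> ~submit_blueprint), so O(~submit_blueprint) either way.
Premise 1 is O(~audit_checklist -> submit_blueprint); contrapositively O(~submit_blueprint -> audit_checklist). Since O(~submit_blueprint) holds, K gives O(audit_checklist).
Premise 12 is O(~grant_access -> ~audit_checklist); contrapositively O(audit_checklist -> grant_access). Since O(audit_checklist) holds, K gives O(grant_access).
Applying K to premise 2 (O(grant_access -> stow_gear)) and O(grant_access) yields O(stow_gear).
Premise 9 is O(~escalate_directive -> ~stow_gear); contrapositively O(stow_gear -> escalate_directive). Since O(stow_gear) holds, K gives O(escalate_directive).
Premise 4, O(break_seal -> ~escalate_directive), contraposes to O(escalate_directive -> ~break_seal); with O(escalate_directive) we get O(~break_seal).
So O(~break_seal) holds, i.e. break_seal is forbidden. None of the other listed options is forbidden under the premises.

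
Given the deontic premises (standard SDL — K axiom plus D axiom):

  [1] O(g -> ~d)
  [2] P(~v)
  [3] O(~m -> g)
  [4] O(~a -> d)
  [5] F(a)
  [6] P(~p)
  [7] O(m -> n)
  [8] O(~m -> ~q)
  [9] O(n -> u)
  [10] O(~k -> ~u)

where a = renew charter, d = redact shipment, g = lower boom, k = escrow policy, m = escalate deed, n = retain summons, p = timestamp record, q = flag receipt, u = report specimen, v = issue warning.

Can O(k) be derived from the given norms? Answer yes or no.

Premise 5 is F(a), i.e. O(~a).
With premise 4, O(~a -> d), the K-axiom yields O(d).
Premise 1, O(g -> ~d), contraposes to O(d -> ~g); with O(d) we get O(~g).
The contrapositive of premise 3 (O(~m -> g)) is O(~g -> m), and O(~g) is already established, so O(m).
With premise 7, O(m -> n), the K-axiom yields O(n).
From O(n) and premise 9, O(n -> u), we obtain O(u).
Premise 10 is O(~k -> ~u); contrapositively O(u -> k). Since O(u) holds, K gives O(k).
Premises 2, 6, 8 do not contribute to this derivation.
So O(k) follows.

Yes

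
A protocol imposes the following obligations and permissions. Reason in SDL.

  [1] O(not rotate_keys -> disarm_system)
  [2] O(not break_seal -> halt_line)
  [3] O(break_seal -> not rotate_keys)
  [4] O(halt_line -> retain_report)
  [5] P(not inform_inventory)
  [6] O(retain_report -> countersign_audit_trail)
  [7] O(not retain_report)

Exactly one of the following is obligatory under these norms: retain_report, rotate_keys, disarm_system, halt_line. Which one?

disarm_system

From premise 7 we have O(not retain_report).
Premise 4 is O(halt_line -> retain_report); contrapositively O(not retain_report -> not halt_line). Since O(not retain_report) holds, K gives O(not halt_line).
The contrapositive of premise 2 (O(not break_seal -> halt_line)) is O(not halt_line -> break_seal), and O(not halt_line) is already established, so O(break_seal).
Premise 3 is O(break_seal -> not rotate_keys); since O(break_seal), deontic closure gives O(not rotate_keys).
Applying K to premise 1 (O(not rotate_keys -> disarm_system)) and O(not rotate_keys) yields O(disarm_system).
So O(disarm_system) holds — disarm_system is obligatory. None of the other listed options is made obligatory by any chain of premises.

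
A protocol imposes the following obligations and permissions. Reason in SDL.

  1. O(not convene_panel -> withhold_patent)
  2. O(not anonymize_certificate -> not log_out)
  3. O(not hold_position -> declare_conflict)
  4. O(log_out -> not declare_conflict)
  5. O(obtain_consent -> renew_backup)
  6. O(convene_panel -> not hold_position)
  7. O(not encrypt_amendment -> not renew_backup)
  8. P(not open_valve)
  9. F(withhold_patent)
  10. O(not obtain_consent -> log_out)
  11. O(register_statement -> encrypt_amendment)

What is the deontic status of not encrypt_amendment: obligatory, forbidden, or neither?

Forbidden

F(withhold_patent) at premise 9 means O(not withhold_patent).
The contrapositive of premise 1 (O(not convene_panel -> withhold_patent)) is O(not withhold_patent -> convene_panel), and O(not withhold_patent) is already established, so O(convene_panel).
Applying K to premise 6 (O(convene_panel -> not hold_position)) and O(convene_panel) yields O(not hold_position).
Applying K to premise 3 (O(not hold_position -> declare_conflict)) and O(not hold_position) yields O(declare_conflict).
The contrapositive of premise 4 (O(log_out -> not declare_conflict)) is O(declare_conflict -> not log_out), and O(declare_conflict) is already established, so O(not log_out).
Premise 10, O(not obtain_consent -> log_out), contraposes to O(not log_out -> obtain_consent); with O(not log_out) we get O(obtain_consent).
Premise 5 is O(obtain_consent -> renew_backup); since O(obtain_consent), deontic closure gives O(renew_backup).
The contrapositive of premise 7 (O(not encrypt_amendment -> not renew_backup)) is O(renew_backup -> encrypt_amendment), and O(renew_backup) is already established, so O(encrypt_amendment).
Premises 2, 8, 11 do not contribute to this derivation.
Thus O(encrypt_amendment), which is F(not encrypt_amendment): not encrypt_amendment is forbidden.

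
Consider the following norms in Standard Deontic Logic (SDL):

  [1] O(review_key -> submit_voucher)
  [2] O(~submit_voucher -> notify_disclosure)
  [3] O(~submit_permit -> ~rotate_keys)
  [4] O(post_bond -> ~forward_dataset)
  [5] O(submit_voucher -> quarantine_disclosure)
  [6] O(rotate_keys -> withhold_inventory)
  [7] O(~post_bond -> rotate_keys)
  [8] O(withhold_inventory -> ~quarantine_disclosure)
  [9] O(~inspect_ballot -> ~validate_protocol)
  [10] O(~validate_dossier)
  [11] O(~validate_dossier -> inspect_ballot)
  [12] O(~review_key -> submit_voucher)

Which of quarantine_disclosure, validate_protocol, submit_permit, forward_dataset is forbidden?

Premises 12 and 1 cover both cases: O(~review_key -> submit_voucher) and O(review_key -> submit_voucher). Since ~review_key ∨ review_key is a tautology, O(submit_voucher) follows.
With premise 5, O(submit_voucher -> quarantine_disclosure), the K-axiom yields O(quarantine_disclosure).
The contrapositive of premise 8 (O(withhold_inventory -> ~quarantine_disclosure)) is O(quarantine_disclosure -> ~withhold_inventory), and O(quarantine_disclosure) is already established, so O(~withhold_inventory).
Premise 6 is O(rotate_keys -> withhold_inventory); contrapositively O(~withhold_inventory -> ~rotate_keys). Since O(~withhold_inventory) holds, K gives O(~rotate_keys).
Premise 7, O(~post_bond -> rotate_keys), contraposes to O(~rotate_keys -> post_bond); with O(~rotate_keys) we get O(post_bond).
Applying K to premise 4 (O(post_bond -> ~forward_dataset)) and O(post_bond) yields O(~forward_dataset).
So O(~forward_dataset) holds, i.e. forward_dataset is forbidden. None of the other listed options is forbidden under the premises.

forward_dataset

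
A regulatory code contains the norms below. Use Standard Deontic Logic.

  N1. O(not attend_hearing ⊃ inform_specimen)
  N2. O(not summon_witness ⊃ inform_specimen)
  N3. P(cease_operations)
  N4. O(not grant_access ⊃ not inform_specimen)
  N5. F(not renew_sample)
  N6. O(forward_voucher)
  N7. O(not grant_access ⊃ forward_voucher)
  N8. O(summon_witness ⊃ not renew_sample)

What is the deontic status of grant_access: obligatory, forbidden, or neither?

Premise 5 is F(not renew_sample), i.e. O(renew_sample).
Premise 8, O(summon_witness ⊃ not renew_sample), contraposes to O(renew_sample ⊃ not summon_witness); with O(renew_sample) we get O(not summon_witness).
Applying K to premise 2 (O(not summon_witness ⊃ inform_specimen)) and O(not summon_witness) yields O(inform_specimen).
The contrapositive of premise 4 (O(not grant_access ⊃ not inform_specimen)) is O(inform_specimen ⊃ grant_access), and O(inform_specimen) is already established, so O(grant_access).
Premises 1, 3, 6, 7 do not contribute to this derivation.
Hence grant_access is obligatory.

Obligatory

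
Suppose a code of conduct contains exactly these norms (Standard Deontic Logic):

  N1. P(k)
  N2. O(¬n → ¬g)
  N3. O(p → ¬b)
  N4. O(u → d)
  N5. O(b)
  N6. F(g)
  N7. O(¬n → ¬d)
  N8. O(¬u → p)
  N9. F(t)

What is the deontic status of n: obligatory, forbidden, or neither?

Obligatory

From premise 5 we have O(b).
Premise 3, O(p → ¬b), contraposes to O(b → ¬p); with O(b) we get O(¬p).
Premise 8, O(¬u → p), contraposes to O(¬p → u); with O(¬p) we get O(u).
Applying K to premise 4 (O(u → d)) and O(u) yields O(d).
The contrapositive of premise 7 (O(¬n → ¬d)) is O(d → n), and O(d) is already established, so O(n).
Premises 1, 2, 6, 9 do not contribute to this derivation.
Hence n is obligatory.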